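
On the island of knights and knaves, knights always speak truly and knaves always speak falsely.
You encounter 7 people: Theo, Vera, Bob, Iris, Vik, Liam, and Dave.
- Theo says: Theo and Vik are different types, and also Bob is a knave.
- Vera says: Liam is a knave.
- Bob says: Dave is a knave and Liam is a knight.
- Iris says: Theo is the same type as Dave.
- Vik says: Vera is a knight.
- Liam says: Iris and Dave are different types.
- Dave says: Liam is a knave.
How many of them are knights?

3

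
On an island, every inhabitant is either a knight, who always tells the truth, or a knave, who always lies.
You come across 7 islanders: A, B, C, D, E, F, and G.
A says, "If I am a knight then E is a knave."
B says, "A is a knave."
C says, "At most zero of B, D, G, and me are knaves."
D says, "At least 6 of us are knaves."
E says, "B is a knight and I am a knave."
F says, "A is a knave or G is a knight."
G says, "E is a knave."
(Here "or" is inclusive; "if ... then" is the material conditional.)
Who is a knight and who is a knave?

A is a knight, B is a knave, C is a knave, D is a knave, E is a knave, F is a knight, and G is a knight.

A is a knight, so "if I am a knight then E is a knave" must be true — and it is.
Since B is a knave, "A is a knave" needs to be False, which holds.
C is a knave; "at most zero of B, D, G, and me are knaves" is False, as required.
D is a knave; "at least 6 of us are knaves" is False, as required.
As a knave, E's statement "B is a knight and I am a knave" should be False; it is.
F is a knight; "A is a knave or G is a knight" is true, as required.
Since G is a knight, "E is a knave" needs to be true, which holds.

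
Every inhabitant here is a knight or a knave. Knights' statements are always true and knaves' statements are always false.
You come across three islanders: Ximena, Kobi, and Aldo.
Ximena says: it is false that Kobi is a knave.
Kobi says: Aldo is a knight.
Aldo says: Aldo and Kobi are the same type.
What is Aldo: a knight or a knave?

Aldo is a knight.

Consistent assignments: {Ximena=knight, Kobi=knight, Aldo=knight}
In every consistent assignment, Aldo is a knight.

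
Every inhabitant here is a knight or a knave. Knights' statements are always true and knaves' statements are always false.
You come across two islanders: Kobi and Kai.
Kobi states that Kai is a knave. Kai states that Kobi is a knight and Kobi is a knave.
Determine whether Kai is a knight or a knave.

Kai is a knave.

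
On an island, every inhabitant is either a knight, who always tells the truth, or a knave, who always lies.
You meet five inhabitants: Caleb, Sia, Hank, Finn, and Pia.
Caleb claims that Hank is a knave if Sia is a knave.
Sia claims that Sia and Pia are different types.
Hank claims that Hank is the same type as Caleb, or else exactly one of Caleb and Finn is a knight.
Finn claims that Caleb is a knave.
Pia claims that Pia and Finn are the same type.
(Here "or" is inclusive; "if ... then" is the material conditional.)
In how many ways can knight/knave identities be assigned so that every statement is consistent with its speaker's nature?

1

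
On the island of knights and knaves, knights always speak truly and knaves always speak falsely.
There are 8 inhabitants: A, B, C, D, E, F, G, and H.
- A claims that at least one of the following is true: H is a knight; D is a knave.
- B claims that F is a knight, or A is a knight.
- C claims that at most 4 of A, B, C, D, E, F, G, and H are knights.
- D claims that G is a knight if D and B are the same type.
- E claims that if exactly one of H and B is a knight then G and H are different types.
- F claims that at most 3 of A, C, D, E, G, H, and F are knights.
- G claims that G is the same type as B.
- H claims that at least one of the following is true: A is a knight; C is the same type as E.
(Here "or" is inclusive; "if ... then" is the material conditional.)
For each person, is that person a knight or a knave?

Knights: A, B, D, E, G, and H. Knaves: C and F.

A is a knight, so "at least one of the following is true: H is a knight; D is a knave" must be True — and it is.
B (knight): "F is a knight, or A is a knight" — True. ✓
C is a knave, so "at most 4 of A, B, C, D, E, F, G, and H are knights" must be False — and it is.
D (knight): "G is a knight if D and B are the same type" — True. ✓
Since E is a knight, "if exactly one of H and B is a knight then G and H are different types" needs to be True, which holds.
Since F is a knave, "at most 3 of A, C, D, E, G, H, and F are knights" needs to be False, which holds.
G (knight): "G is the same type as B" — True. ✓
H (knight): "at least one of the following is true: A is a knight; C is the same type as E" — True. ✓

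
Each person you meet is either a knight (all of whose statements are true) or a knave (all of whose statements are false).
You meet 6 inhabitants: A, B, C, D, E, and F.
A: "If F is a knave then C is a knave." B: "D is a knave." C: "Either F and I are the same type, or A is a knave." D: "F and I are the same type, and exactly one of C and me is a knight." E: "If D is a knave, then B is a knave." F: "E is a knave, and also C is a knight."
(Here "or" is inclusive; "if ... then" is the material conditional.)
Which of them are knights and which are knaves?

A is a knight, B is a knight, C is a knight, D is a knave, E is a knave, and F is a knight.

A is a knight, so "if F is a knave then C is a knave" must be True — and it is.
As a knight, B's statement "D is a knave" should be True; it is.
C is a knight, and the claim "either F and I are the same type, or A is a knave" is indeed True.
D is a knave, and the claim "F and I are the same type, and exactly one of C and me is a knight" is indeed false.
E is a knave, so "if D is a knave, then B is a knave" must be false — and it is.
Since F is a knight, "E is a knave, and also C is a knight" needs to be True, which holds.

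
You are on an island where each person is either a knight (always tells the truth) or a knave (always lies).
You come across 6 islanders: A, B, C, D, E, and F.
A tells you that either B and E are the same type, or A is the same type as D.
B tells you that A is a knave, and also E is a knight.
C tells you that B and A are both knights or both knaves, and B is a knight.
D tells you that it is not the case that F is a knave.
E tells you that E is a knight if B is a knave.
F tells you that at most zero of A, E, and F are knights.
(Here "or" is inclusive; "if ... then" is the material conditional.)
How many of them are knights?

1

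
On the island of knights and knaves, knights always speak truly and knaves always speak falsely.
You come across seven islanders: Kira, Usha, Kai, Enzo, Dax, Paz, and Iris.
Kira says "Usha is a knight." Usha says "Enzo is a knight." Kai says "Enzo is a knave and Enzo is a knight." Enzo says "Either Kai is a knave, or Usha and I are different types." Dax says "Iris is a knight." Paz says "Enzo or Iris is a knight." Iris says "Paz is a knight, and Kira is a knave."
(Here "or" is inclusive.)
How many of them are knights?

4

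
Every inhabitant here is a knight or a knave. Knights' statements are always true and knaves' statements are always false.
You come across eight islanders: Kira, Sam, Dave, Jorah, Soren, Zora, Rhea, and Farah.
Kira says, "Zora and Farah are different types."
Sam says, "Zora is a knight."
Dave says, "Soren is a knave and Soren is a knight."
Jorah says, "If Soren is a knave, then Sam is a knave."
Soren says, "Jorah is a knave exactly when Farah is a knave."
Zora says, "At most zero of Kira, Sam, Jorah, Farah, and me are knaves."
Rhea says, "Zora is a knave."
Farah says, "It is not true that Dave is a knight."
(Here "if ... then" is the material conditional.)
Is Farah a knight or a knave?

Consistent assignments: {Kira=knight, Sam=knave, Dave=knave, Jorah=knight, Soren=knight, Zora=knave, Rhea=knight, Farah=knight}
In every consistent assignment, Farah is a knight.

Farah is a knight.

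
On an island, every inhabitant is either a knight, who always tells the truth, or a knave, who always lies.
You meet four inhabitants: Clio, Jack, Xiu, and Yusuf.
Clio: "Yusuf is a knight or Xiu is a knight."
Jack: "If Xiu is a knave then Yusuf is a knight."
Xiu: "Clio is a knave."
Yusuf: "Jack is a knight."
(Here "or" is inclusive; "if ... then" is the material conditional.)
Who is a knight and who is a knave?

Knights: Clio, Jack, and Yusuf. Knaves: Xiu.

Since Clio is a knight, "Yusuf is a knight or Xiu is a knight" needs to be true, which holds.
Jack is a knight, and the claim "if Xiu is a knave then Yusuf is a knight" is indeed true.
Xiu is a knave, and the claim "Clio is a knave" is indeed false.
Yusuf is a knight, so "Jack is a knight" must be true — and it is.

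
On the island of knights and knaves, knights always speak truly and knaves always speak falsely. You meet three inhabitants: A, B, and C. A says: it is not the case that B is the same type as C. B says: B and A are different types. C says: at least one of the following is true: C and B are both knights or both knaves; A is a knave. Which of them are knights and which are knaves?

A is a knave, B is a knight, and C is a knight.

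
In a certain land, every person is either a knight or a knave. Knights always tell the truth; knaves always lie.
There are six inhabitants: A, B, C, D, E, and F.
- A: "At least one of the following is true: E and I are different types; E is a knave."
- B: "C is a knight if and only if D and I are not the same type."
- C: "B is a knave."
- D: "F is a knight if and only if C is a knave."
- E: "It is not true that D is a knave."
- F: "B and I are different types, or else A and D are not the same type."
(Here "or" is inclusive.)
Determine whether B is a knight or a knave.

B is a knave.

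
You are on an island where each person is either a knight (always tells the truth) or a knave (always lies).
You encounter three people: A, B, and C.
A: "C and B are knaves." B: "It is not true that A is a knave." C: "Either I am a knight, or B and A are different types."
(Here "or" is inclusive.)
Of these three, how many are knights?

The unique consistent assignment is A=knave, B=knave, C=knight.
That has 1 knight.

1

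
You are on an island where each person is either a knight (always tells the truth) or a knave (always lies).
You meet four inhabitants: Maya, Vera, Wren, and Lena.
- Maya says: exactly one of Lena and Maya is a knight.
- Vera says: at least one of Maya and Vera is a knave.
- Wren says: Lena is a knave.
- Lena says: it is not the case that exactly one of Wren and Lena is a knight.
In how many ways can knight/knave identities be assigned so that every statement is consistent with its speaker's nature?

1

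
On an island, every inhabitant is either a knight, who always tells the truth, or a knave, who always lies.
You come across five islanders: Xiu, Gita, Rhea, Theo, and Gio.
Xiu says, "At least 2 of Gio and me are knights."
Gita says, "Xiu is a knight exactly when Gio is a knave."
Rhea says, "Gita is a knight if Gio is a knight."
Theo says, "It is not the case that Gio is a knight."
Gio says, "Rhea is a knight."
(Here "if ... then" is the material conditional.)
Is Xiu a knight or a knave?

Consistent assignments: {Xiu=knave, Gita=knight, Rhea=knight, Theo=knave, Gio=knight}
In every consistent assignment, Xiu is a knave.

Xiu is a knave.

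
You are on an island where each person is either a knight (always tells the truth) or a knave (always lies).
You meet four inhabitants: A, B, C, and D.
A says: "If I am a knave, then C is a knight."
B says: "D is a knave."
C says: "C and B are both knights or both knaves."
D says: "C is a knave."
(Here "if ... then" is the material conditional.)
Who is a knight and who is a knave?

A is a knight, B is a knight, C is a knight, and D is a knave.

Suppose A is a knave. Then A's statement "if I am a knave, then C is a knight" would have to be false. Checking the 8 ways to assign the others, none is consistent with every speaker.
(For instance, with B=knight, C=knight, D=knave, A's claim "if I am a knave, then C is a knight" comes out true where it would need to be false.)
So A must be a knight, making "if I am a knave, then C is a knight" true. Taking A=knight, B=knight, C=knight, D=knave, each remaining statement checks out:
  B (knight): "D is a knave" — true. ✓
  C (knight): "C and B are both knights or both knaves" — true. ✓
  D (knave): "C is a knave" — false. ✓
This is the unique consistent assignment.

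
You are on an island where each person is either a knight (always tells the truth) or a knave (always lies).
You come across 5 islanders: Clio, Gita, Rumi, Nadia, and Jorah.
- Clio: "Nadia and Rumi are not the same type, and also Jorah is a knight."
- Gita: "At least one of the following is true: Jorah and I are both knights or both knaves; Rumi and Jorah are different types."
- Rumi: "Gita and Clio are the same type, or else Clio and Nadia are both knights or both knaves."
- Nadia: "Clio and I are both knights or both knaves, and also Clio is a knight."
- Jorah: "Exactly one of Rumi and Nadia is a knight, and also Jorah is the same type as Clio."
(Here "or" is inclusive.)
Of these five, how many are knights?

4

The unique consistent assignment is Clio=knight, Gita=knight, Rumi=knight, Nadia=knave, Jorah=knight.
That has 4 knights.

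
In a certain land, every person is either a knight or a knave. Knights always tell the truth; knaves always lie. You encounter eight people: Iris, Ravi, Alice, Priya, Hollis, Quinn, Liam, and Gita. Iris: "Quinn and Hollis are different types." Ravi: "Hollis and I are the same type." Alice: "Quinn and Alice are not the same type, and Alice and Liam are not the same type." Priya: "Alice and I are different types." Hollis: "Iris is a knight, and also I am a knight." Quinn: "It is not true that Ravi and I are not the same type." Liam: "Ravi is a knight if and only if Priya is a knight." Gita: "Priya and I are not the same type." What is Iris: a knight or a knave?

Consistent assignments: {Iris=knight, Ravi=knight, Alice=knave, Priya=knave, Hollis=knight, Quinn=knave, Liam=knave, Gita=knight}; {Iris=knight, Ravi=knight, Alice=knave, Priya=knave, Hollis=knight, Quinn=knave, Liam=knave, Gita=knave}
In every consistent assignment, Iris is a knight.

Iris is a knight.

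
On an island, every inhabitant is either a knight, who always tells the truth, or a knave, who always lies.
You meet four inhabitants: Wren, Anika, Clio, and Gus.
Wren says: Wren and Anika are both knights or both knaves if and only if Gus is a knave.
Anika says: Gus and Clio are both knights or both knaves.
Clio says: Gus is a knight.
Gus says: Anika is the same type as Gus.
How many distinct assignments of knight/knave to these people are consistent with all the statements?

2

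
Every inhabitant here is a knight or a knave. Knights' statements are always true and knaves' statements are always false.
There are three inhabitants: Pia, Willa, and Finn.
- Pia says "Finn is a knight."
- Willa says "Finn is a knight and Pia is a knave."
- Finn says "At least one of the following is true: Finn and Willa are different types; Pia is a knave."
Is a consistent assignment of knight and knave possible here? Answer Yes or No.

Yes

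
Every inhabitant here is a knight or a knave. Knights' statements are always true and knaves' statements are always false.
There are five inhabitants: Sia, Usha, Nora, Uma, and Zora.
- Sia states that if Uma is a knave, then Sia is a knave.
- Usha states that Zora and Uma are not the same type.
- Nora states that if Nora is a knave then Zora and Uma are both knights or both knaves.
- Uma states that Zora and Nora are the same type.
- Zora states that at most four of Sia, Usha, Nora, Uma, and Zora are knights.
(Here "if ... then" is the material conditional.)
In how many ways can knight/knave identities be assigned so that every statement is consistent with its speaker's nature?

Consistent assignments:
  Sia=knight, Usha=knave, Nora=knight, Uma=knight, Zora=knight

1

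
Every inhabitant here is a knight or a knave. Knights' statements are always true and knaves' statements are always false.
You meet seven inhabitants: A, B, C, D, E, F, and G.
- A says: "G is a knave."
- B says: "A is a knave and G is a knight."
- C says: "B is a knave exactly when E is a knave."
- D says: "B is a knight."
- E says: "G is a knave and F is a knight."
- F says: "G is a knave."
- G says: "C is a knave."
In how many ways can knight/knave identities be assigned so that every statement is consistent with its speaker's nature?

1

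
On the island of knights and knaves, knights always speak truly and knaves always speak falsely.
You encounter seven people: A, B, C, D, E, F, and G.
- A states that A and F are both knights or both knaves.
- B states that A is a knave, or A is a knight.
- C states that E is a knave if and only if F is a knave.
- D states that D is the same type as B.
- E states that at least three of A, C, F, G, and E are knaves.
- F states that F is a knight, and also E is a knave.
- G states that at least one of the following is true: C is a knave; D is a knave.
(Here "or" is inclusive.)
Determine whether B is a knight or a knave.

B is a knight.

Consistent assignments: {A=knight, B=knight, C=knave, D=knight, E=knave, F=knight, G=knight}; {A=knight, B=knight, C=knave, D=knave, E=knave, F=knight, G=knight}
In every consistent assignment, B is a knight.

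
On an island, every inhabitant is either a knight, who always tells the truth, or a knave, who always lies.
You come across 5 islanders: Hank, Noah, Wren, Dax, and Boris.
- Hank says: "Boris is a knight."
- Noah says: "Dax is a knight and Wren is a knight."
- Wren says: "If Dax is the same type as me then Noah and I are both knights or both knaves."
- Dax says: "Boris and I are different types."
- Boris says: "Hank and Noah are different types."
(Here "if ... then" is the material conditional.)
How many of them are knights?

1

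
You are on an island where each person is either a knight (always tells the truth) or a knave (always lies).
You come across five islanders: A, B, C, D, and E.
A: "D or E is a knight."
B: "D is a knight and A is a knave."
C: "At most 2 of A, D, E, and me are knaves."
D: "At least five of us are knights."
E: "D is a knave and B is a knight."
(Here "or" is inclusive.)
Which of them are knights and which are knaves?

Knights: none. Knaves: A, B, C, D, and E.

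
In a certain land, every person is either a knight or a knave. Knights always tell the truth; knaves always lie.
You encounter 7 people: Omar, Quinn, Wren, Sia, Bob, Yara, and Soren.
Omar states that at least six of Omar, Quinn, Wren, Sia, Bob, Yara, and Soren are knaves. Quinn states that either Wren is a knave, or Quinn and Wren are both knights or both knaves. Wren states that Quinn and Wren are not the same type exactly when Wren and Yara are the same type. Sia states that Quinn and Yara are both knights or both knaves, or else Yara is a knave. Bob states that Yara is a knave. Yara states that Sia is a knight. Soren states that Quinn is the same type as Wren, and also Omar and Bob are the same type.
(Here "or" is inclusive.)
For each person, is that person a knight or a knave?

Omar is a knave, and the claim "at least six of Omar, Quinn, Wren, Sia, Bob, Yara, and Soren are knaves" is indeed false.
As a knight, Quinn's statement "either Wren is a knave, or Quinn and Wren are both knights or both knaves" should be true; it is.
Wren is a knave; "Quinn and Wren are not the same type exactly when Wren and Yara are the same type" is false, as required.
Sia is a knight, so "Quinn and Yara are both knights or both knaves, or else Yara is a knave" must be true — and it is.
Since Bob is a knave, "Yara is a knave" needs to be false, which holds.
Yara is a knight; "Sia is a knight" is true, as required.
Since Soren is a knave, "Quinn is the same type as Wren, and also Omar and Bob are the same type" needs to be false, which holds.

Omar is a knave, Quinn is a knight, Wren is a knave, Sia is a knight, Bob is a knave, Yara is a knight, and Soren is a knave.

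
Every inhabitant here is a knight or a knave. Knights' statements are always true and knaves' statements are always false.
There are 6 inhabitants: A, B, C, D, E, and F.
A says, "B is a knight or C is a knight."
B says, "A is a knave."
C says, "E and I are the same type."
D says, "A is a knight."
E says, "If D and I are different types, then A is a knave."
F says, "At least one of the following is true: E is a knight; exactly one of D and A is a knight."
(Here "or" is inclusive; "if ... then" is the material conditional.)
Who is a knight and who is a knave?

A is a knight, B is a knave, C is a knight, D is a knight, E is a knight, and F is a knight.

As a knight, A's statement "B is a knight or C is a knight" should be True; it is.
B is a knave, so "A is a knave" must be False — and it is.
C is a knight, so "E and I are the same type" must be True — and it is.
D (knight): "A is a knight" — True. ✓
E (knight): "if D and I are different types, then A is a knave" — True. ✓
Since F is a knight, "at least one of the following is true: E is a knight; exactly one of D and A is a knight" needs to be True, which holds.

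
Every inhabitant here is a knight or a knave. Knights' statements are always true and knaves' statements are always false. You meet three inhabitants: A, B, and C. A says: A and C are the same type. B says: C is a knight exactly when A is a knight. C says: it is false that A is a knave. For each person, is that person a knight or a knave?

A is a knight, and the claim "A and C are the same type" is indeed True.
Since B is a knight, "C is a knight exactly when A is a knight" needs to be True, which holds.
As a knight, C's statement "it is false that A is a knave" should be True; it is.

A is a knight, B is a knight, and C is a knight.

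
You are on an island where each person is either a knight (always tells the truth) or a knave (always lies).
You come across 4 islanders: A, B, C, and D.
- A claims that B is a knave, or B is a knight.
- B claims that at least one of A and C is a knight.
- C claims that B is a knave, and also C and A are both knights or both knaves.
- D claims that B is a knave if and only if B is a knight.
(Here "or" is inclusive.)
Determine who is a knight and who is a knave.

Suppose A is a knave. Then A's statement "B is a knave, or B is a knight" would have to be false. Checking the 8 ways to assign the others, none is consistent with every speaker.
(For instance, with B=knight, C=knave, D=knave, A's claim "B is a knave, or B is a knight" comes out true where it would need to be false.)
So A must be a knight, making "B is a knave, or B is a knight" true. Taking A=knight, B=knight, C=knave, D=knave, each remaining statement checks out:
  B (knight): "at least one of A and C is a knight" — true. ✓
  C (knave): "B is a knave, and also C and A are both knights or both knaves" — false. ✓
  D (knave): "B is a knave if and only if B is a knight" — false. ✓
This is the unique consistent assignment.

A is a knight, B is a knight, C is a knave, and D is a knave.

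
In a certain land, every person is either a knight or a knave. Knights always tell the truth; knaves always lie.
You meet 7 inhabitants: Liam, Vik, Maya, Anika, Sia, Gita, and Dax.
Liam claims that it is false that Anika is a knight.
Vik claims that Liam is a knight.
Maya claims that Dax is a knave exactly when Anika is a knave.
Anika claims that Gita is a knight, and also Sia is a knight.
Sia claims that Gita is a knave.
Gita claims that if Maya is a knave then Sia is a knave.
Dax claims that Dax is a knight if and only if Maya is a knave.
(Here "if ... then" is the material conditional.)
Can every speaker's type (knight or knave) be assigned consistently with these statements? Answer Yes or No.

One consistent assignment: Liam=knight, Vik=knight, Maya=knave, Anika=knave, Sia=knight, Gita=knave, Dax=knight.

Yes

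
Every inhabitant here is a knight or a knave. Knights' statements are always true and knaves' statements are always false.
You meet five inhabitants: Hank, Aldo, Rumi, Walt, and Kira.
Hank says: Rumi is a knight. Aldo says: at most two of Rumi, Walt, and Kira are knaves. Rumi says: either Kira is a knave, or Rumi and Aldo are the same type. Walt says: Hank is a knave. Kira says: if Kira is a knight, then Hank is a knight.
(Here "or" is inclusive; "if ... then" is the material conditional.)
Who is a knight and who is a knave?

Suppose Hank is a knave. Then Hank's statement "Rumi is a knight" would have to be false. Checking the 16 ways to assign the others, none is consistent with every speaker.
(For instance, with Aldo=knight, Rumi=knight, Walt=knave, Kira=knight, Hank's claim "Rumi is a knight" comes out true where it would need to be false.)
So Hank must be a knight, making "Rumi is a knight" true. Taking Hank=knight, Aldo=knight, Rumi=knight, Walt=knave, Kira=knight, each remaining statement checks out:
  Aldo (knight): "at most two of Rumi, Walt, and Kira are knaves" — true. ✓
  Rumi (knight): "either Kira is a knave, or Rumi and Aldo are the same type" — true. ✓
  Walt (knave): "Hank is a knave" — false. ✓
  Kira (knight): "if Kira is a knight, then Hank is a knight" — true. ✓
This is the unique consistent assignment.

Hank is a knight, Aldo is a knight, Rumi is a knight, Walt is a knave, and Kira is a knight.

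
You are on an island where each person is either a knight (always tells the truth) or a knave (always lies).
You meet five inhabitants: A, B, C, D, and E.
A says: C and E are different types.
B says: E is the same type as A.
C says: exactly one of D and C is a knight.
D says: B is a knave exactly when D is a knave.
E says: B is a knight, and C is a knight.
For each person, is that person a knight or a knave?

A is a knave, B is a knight, C is a knave, D is a knave, and E is a knave.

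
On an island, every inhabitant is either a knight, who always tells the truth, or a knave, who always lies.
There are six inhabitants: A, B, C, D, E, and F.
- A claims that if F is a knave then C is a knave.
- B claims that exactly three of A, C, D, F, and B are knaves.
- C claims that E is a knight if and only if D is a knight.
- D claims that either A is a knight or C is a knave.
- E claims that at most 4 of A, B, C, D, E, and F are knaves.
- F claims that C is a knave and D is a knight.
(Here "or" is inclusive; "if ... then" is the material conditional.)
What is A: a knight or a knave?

Consistent assignments: {A=knave, B=knave, C=knight, D=knave, E=knave, F=knave}
In every consistent assignment, A is a knave.

A is a knave.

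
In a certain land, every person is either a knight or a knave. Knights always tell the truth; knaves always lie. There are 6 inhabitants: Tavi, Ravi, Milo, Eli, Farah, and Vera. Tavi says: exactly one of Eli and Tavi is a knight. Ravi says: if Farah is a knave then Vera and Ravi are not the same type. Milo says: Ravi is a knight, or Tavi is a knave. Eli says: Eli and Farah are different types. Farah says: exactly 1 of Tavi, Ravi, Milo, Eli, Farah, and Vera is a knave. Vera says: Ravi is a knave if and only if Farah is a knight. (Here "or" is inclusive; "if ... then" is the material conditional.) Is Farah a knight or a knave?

Consistent assignments: {Tavi=knight, Ravi=knave, Milo=knave, Eli=knave, Farah=knave, Vera=knave}; {Tavi=knave, Ravi=knave, Milo=knight, Eli=knave, Farah=knave, Vera=knave}
In every consistent assignment, Farah is a knave.

Farah is a knave.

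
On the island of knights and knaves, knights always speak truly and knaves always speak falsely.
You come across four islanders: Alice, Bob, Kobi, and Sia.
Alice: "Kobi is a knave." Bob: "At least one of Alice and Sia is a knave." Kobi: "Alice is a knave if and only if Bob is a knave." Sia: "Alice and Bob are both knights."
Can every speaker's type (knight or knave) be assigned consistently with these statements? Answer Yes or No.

No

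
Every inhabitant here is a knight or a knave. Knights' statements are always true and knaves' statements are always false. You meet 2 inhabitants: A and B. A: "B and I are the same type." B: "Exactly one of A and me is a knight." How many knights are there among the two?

1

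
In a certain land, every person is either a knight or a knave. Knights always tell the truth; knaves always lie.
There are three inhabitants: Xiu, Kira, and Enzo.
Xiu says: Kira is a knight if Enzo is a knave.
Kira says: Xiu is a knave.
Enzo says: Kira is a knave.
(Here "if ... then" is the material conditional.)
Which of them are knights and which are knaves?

Xiu is a knight, Kira is a knave, and Enzo is a knight.

Since Xiu is a knight, "Kira is a knight if Enzo is a knave" needs to be True, which holds.
As a knave, Kira's statement "Xiu is a knave" should be false; it is.
Enzo is a knight, so "Kira is a knave" must be True — and it is.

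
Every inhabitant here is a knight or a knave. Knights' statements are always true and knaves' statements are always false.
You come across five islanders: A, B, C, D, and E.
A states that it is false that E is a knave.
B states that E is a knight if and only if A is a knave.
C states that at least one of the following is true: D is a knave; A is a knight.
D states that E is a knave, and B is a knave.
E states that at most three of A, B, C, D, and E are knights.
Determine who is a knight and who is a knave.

Suppose A is a knave. Then A's statement "it is false that E is a knave" would have to be false. Checking the 16 ways to assign the others, none is consistent with every speaker.
(For instance, with B=knave, C=knight, D=knave, E=knight, A's claim "it is false that E is a knave" comes out true where it would need to be false.)
So A must be a knight, making "it is false that E is a knave" true. Taking A=knight, B=knave, C=knight, D=knave, E=knight, each remaining statement checks out:
  B (knave): "E is a knight if and only if A is a knave" — false. ✓
  C (knight): "at least one of the following is true: D is a knave; A is a knight" — true. ✓
  D (knave): "E is a knave, and B is a knave" — false. ✓
  E (knight): "at most three of A, B, C, D, and E are knights" — true. ✓
This is the unique consistent assignment.

Knights: A, C, and E. Knaves: B and D.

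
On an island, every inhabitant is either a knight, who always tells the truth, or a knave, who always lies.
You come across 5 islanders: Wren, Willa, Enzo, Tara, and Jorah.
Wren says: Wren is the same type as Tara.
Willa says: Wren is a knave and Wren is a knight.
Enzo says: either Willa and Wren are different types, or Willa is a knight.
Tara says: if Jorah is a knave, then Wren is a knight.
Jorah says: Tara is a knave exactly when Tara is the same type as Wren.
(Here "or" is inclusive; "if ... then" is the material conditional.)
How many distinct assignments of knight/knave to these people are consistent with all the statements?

2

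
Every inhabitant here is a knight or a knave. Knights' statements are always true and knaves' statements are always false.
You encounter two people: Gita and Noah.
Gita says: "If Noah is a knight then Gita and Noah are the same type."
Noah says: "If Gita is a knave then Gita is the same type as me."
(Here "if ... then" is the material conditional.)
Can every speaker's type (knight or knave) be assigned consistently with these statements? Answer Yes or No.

Yes

One consistent assignment: Gita=knight, Noah=knight.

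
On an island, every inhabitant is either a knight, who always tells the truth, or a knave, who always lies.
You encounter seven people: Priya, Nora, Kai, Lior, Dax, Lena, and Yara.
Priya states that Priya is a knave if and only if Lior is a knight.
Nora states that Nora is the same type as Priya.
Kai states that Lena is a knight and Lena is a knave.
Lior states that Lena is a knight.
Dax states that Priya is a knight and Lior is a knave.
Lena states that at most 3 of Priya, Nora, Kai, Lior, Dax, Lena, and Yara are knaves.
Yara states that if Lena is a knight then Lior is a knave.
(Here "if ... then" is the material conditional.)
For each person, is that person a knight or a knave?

Priya is a knight, Nora is a knave, Kai is a knave, Lior is a knave, Dax is a knight, Lena is a knave, and Yara is a knight.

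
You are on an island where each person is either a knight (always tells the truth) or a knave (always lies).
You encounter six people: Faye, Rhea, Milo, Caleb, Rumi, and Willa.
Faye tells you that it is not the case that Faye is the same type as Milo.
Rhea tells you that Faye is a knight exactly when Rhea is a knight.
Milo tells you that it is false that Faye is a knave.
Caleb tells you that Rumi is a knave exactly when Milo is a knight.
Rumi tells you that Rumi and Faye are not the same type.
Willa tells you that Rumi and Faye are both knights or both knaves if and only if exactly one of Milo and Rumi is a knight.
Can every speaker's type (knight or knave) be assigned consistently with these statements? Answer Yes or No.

Checking all 64 assignments, each has at least one speaker whose statement's truth value contradicts their type.

No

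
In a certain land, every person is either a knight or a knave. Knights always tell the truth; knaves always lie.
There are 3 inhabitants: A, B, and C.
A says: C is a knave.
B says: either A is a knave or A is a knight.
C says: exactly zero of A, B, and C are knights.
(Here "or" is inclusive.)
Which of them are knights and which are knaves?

A is a knight, B is a knight, and C is a knave.

A is a knight, and the claim "C is a knave" is indeed true.
Since B is a knight, "either A is a knave or A is a knight" needs to be true, which holds.
C is a knave, so "exactly zero of A, B, and C are knights" must be False — and it is.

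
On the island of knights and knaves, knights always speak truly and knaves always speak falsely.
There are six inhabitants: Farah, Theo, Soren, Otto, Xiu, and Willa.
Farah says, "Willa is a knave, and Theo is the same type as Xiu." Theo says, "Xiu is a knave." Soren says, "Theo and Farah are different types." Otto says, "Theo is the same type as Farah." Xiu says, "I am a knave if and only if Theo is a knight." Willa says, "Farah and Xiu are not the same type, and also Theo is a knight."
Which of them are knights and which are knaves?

Farah is a knave, Theo is a knave, Soren is a knave, Otto is a knight, Xiu is a knight, and Willa is a knave.

Farah (knave): "Willa is a knave, and Theo is the same type as Xiu" — False. ✓
Since Theo is a knave, "Xiu is a knave" needs to be False, which holds.
Soren (knave): "Theo and Farah are different types" — False. ✓
Otto is a knight, so "Theo is the same type as Farah" must be True — and it is.
Xiu (knight): "I am a knave if and only if Theo is a knight" — True. ✓
Willa (knave): "Farah and Xiu are not the same type, and also Theo is a knight" — False. ✓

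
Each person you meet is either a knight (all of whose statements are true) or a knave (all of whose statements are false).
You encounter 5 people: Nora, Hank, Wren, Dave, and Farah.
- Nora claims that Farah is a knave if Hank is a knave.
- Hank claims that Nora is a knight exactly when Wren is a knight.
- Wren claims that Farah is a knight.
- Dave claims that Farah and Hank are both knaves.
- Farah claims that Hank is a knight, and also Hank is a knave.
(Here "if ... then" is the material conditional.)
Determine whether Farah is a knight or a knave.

Farah is a knave.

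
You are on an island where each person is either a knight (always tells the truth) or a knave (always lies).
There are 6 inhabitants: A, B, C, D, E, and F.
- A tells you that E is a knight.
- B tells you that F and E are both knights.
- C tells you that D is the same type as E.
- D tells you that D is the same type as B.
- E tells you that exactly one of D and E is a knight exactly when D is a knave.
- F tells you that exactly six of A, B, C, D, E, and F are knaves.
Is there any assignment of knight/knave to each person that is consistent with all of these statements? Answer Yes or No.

No

Checking all 64 assignments, each has at least one speaker whose statement's truth value contradicts their type.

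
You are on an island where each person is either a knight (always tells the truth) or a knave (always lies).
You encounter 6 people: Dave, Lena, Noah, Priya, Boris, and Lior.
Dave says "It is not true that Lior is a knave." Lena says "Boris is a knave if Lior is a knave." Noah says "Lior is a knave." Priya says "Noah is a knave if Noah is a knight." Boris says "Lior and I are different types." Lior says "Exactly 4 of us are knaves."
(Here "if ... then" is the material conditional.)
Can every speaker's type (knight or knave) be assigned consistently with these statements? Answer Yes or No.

Checking all 64 assignments, each has at least one speaker whose statement's truth value contradicts their type.

No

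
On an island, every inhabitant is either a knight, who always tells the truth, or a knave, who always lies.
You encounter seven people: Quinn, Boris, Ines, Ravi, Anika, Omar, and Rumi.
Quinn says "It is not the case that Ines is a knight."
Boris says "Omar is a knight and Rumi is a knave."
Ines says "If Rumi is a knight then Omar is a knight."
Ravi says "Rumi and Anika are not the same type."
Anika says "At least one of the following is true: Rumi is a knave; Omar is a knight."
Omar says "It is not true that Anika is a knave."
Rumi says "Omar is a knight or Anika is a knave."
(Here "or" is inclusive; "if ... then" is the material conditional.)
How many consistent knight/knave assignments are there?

2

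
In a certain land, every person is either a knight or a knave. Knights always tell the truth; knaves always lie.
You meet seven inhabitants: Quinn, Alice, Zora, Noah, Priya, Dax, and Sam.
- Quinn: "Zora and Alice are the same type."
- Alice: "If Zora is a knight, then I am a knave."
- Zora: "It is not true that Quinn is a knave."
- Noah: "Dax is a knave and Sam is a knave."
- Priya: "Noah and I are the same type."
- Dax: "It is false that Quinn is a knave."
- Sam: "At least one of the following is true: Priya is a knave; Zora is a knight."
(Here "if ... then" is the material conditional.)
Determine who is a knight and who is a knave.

Quinn is a knave, Alice is a knight, Zora is a knave, Noah is a knight, Priya is a knight, Dax is a knave, and Sam is a knave.

Quinn (knave): "Zora and Alice are the same type" — False. ✓
Alice (knight): "if Zora is a knight, then I am a knave" — True. ✓
Zora is a knave, and the claim "it is not true that Quinn is a knave" is indeed False.
Noah (knight): "Dax is a knave and Sam is a knave" — True. ✓
As a knight, Priya's statement "Noah and I are the same type" should be True; it is.
Since Dax is a knave, "it is false that Quinn is a knave" needs to be False, which holds.
Sam (knave): "at least one of the following is true: Priya is a knave; Zora is a knight" — False. ✓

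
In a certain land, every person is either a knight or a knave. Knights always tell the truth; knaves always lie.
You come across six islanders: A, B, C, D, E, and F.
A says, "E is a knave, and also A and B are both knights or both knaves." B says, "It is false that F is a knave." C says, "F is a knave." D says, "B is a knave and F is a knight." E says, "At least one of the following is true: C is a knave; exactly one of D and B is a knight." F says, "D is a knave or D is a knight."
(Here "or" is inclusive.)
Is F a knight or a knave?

F is a knight.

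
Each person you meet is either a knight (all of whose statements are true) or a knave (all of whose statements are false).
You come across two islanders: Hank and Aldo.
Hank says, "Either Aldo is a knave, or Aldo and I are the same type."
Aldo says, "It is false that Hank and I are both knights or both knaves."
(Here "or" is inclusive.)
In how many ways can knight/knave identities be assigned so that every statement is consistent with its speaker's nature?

1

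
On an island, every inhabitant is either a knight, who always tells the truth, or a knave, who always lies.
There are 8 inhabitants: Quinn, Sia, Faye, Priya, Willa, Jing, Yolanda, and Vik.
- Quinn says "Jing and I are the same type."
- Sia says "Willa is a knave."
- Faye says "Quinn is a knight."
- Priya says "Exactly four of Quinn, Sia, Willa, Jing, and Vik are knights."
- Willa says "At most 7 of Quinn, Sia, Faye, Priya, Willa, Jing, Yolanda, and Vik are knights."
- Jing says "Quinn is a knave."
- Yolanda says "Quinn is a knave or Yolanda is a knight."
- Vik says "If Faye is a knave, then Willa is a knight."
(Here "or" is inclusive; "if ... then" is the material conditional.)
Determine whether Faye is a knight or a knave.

Faye is a knave.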